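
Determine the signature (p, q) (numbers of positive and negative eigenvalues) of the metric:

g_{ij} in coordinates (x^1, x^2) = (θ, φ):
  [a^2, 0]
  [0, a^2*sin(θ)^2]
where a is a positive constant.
The metric is diagonal, so its eigenvalues are the diagonal entries: a^2, a^2*sin(θ)^2 (at a generic point, where coordinate-dependent entries are positive).
2 positive, 0 negative.
(2, 0) - Riemannian (positive definite)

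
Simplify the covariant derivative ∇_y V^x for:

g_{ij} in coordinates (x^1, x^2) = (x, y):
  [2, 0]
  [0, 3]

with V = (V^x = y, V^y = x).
All Christoffel symbols are zero.
∇_y V^x = ∂_y V^x + Γ^x_{y j} V^j
  = (1) + (0)(y) + (0)(x)
  = 1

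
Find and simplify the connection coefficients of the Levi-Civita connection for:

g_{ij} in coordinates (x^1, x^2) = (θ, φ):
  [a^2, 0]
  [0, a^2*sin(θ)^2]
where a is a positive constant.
Using Γ^k_{ij} = (1/2) g^{km} (∂_i g_{mj} + ∂_j g_{mi} - ∂_m g_{ij}); the metric is diagonal, so only the m = k term contributes.
Non-zero symbols (using the symmetry Γ^k_{ij} = Γ^k_{ji}):
Γ^θ_{φ φ} = (1/2) g^{θθ} (∂_φ g_{θφ} + ∂_φ g_{θφ} - ∂_θ g_{φφ}) = (1/2)(1/a^2)((0) + (0) - (a^2*sin(2*θ))) = -sin(2*θ)/2
Γ^φ_{θ φ} = (1/2) g^{φφ} (∂_θ g_{φφ} + ∂_φ g_{φθ} - ∂_φ g_{θφ}) = (1/2)(1/(a^2*sin(θ)^2))((a^2*sin(2*θ)) + (0) - (0)) = 1/tan(θ)
All other Christoffel symbols are zero.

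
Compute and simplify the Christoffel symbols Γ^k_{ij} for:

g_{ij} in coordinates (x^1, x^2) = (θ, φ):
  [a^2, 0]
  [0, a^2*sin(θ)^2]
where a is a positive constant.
Using Γ^k_{ij} = (1/2) g^{km} (∂_i g_{mj} + ∂_j g_{mi} - ∂_m g_{ij}); the metric is diagonal, so only the m = k term contributes.
Non-zero symbols (using the symmetry Γ^k_{ij} = Γ^k_{ji}):
Γ^θ_{φ φ} = (1/2) g^{θθ} (∂_φ g_{θφ} + ∂_φ g_{θφ} - ∂_θ g_{φφ}) = (1/2)(1/a^2)((0) + (0) - (a^2*sin(2*θ))) = -sin(2*θ)/2
Γ^φ_{θ φ} = (1/2) g^{φφ} (∂_θ g_{φφ} + ∂_φ g_{φθ} - ∂_φ g_{θφ}) = (1/2)(1/(a^2*sin(θ)^2))((a^2*sin(2*θ)) + (0) - (0)) = 1/tan(θ)
All other Christoffel symbols are zero.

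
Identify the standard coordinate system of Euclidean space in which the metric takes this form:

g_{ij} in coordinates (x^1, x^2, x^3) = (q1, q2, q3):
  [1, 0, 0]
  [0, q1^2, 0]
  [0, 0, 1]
The line element ds^2 = dq1^2 + q1^2 dq2^2 + dq3^2 is dr^2 + r^2 dθ^2 + dz^2 with q1 = r, q2 = θ, q3 = z.
cylindrical coordinates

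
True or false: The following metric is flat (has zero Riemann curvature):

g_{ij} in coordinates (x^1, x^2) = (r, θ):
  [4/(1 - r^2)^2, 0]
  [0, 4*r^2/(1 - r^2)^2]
Non-zero Christoffel symbols:
Γ^r_{r r} = 2*r/(1 - r^2)
Γ^r_{θ θ} = (r^3 + r)/(r^2 - 1)
Γ^θ_{r θ} = (-r^2 - 1)/(r^3 - r)
Ricci tensor: R_{rr} = -4/(r^2 - 1)^2, R_{rθ} = 0, R_{θθ} = -4*r^2/(r^2 - 1)^2
The Ricci tensor is non-zero, so the Riemann tensor is non-zero: not flat.
False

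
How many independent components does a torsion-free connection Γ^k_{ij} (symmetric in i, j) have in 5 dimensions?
Γ^k_{ij} has n choices for the upper index and n(n+1)/2 independent symmetric lower index pairs.
Total = 5 × 5×6/2 = 5 × 15 = 75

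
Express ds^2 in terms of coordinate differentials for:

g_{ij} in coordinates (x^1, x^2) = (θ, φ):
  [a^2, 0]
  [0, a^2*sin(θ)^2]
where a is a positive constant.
ds^2 = g_{ij} dx^i dx^j; only the non-zero components contribute.
ds^2 = a^2 dθ^2 + a^2*sin(θ)^2 dφ^2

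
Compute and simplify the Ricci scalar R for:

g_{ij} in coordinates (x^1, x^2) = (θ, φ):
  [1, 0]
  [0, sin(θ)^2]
Non-zero Christoffel symbols (Γ^k_{ij} = Γ^k_{ji}):
Γ^θ_{φ φ} = -sin(2*θ)/2
Γ^φ_{θ φ} = 1/tan(θ)
Ricci tensor (R_{ij} = R^k_{ikj}): R_{θθ} = 1, R_{θφ} = 0, R_{φφ} = sin(θ)^2
Inverse metric: g^{θθ} = 1, g^{φφ} = 1/sin(θ)^2
R = g^{ij} R_{ij} = (1)(1) + (1/sin(θ)^2)(sin(θ)^2) = 2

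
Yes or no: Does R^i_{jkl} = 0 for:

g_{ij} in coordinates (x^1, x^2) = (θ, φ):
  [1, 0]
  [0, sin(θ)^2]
Non-zero Christoffel symbols:
Γ^θ_{φ φ} = -sin(2*θ)/2
Γ^φ_{θ φ} = 1/tan(θ)
Ricci tensor: R_{θθ} = 1, R_{θφ} = 0, R_{φφ} = sin(θ)^2
The Ricci tensor is non-zero, so the Riemann tensor is non-zero: not flat.
No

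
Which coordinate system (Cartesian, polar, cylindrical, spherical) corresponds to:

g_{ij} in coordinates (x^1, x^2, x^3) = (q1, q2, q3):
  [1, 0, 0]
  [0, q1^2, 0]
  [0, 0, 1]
The line element ds^2 = dq1^2 + q1^2 dq2^2 + dq3^2 is dr^2 + r^2 dθ^2 + dz^2 with q1 = r, q2 = θ, q3 = z.
cylindrical coordinates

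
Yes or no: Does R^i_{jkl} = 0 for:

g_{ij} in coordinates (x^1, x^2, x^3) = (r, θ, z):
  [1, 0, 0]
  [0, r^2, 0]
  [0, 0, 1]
Non-zero Christoffel symbols:
Γ^r_{θ θ} = -r
Γ^θ_{r θ} = 1/r
Ricci tensor: R_{rr} = 0, R_{rθ} = 0, R_{rz} = 0, R_{θθ} = 0, R_{θz} = 0, R_{zz} = 0
All R_{ij} vanish; in 3 dimensions the Riemann tensor is fully determined by the Ricci tensor, so R^i_{jkl} = 0: the metric is flat (curvilinear coordinates on flat space).
Yes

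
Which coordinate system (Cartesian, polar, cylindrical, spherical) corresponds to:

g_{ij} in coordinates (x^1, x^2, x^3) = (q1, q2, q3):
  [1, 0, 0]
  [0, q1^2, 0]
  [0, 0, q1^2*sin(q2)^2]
The line element ds^2 = dq1^2 + q1^2 dq2^2 + q1^2 sin(q2)^2 dq3^2 is dr^2 + r^2 dθ^2 + r^2 sin(θ)^2 dφ^2 with q1 = r, q2 = θ, q3 = φ.
spherical coordinates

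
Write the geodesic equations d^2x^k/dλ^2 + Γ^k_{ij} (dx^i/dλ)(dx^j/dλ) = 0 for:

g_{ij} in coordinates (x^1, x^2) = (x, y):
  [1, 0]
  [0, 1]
Geodesic equation: d^2x^k/dλ^2 + Γ^k_{ij} (dx^i/dλ)(dx^j/dλ) = 0.
All Christoffel symbols vanish, so the geodesics are straight lines:
d^2x/dλ^2 = 0
d^2y/dλ^2 = 0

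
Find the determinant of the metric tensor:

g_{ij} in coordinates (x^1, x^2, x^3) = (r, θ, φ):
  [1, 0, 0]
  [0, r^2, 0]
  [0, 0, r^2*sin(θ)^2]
Diagonal metric: det(g) = g_{11}·g_{22}·g_{33}
= (1)·(r^2)·(r^2*sin(θ)^2)
det(g) = r^4*sin(θ)^2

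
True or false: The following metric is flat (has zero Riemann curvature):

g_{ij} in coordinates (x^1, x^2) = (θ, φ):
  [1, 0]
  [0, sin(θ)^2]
Non-zero Christoffel symbols:
Γ^θ_{φ φ} = -sin(2*θ)/2
Γ^φ_{θ φ} = 1/tan(θ)
Ricci tensor: R_{θθ} = 1, R_{θφ} = 0, R_{φφ} = sin(θ)^2
The Ricci tensor is non-zero, so the Riemann tensor is non-zero: not flat.
False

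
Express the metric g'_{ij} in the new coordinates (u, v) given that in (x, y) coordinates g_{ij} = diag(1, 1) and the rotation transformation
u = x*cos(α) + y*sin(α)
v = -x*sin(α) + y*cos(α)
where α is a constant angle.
Invert the transformation: x = u*cos(α) - v*sin(α), y = u*sin(α) + v*cos(α)
g'_{ij} = (∂x^k/∂x'^i)(∂x^l/∂x'^j) g_{kl}; with g_{kl} = δ_{kl} this is Σ_k (∂x^k/∂x'^i)(∂x^k/∂x'^j).
Jacobian: ∂x/∂u = cos(α), ∂x/∂v = -sin(α), ∂y/∂u = sin(α), ∂y/∂v = cos(α)
g'_{uu} = (cos(α))(cos(α)) + (sin(α))(sin(α)) = 1
g'_{uv} = (cos(α))(-sin(α)) + (sin(α))(cos(α)) = 0
g'_{vv} = (-sin(α))(-sin(α)) + (cos(α))(cos(α)) = 1
g'_{ij} = diag(1, 1)
The Euclidean metric is invariant under rotations.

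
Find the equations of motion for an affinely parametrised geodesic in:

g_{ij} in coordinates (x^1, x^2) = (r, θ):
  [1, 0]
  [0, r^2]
Geodesic equation: d^2x^k/dλ^2 + Γ^k_{ij} (dx^i/dλ)(dx^j/dλ) = 0.
Non-zero Christoffel symbols:
Γ^r_{θ θ} = -r
Γ^θ_{r θ} = 1/r
Substituting (the symmetric pair Γ^k_{ij}, Γ^k_{ji} combines into a factor 2):
d^2r/dλ^2 - r (dθ/dλ)^2 = 0
d^2θ/dλ^2 + (2/r) (dr/dλ)(dθ/dλ) = 0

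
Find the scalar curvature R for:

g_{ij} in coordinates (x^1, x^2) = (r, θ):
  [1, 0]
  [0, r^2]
Non-zero Christoffel symbols (Γ^k_{ij} = Γ^k_{ji}):
Γ^r_{θ θ} = -r
Γ^θ_{r θ} = 1/r
Ricci tensor (R_{ij} = R^k_{ikj}): R_{rr} = 0, R_{rθ} = 0, R_{θθ} = 0
Inverse metric: g^{rr} = 1, g^{θθ} = 1/r^2
R = g^{ij} R_{ij} = (1)(0) + (1/r^2)(0) = 0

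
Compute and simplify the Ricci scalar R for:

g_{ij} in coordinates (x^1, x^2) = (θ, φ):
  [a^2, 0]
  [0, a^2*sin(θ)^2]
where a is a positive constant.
Non-zero Christoffel symbols (Γ^k_{ij} = Γ^k_{ji}):
Γ^θ_{φ φ} = -sin(2*θ)/2
Γ^φ_{θ φ} = 1/tan(θ)
Ricci tensor (R_{ij} = R^k_{ikj}): R_{θθ} = 1, R_{θφ} = 0, R_{φφ} = sin(θ)^2
Inverse metric: g^{θθ} = 1/a^2, g^{φφ} = 1/(a^2*sin(θ)^2)
R = g^{ij} R_{ij} = (1/a^2)(1) + (1/(a^2*sin(θ)^2))(sin(θ)^2) = 2/a^2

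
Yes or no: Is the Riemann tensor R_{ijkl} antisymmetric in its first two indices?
R_{ijkl} = -R_{jikl} (follows from metric compatibility).
Yes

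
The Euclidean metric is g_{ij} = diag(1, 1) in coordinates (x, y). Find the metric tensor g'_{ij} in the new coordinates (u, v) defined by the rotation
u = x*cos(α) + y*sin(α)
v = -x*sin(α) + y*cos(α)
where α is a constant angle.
Invert the transformation: x = u*cos(α) - v*sin(α), y = u*sin(α) + v*cos(α)
g'_{ij} = (∂x^k/∂x'^i)(∂x^l/∂x'^j) g_{kl}; with g_{kl} = δ_{kl} this is Σ_k (∂x^k/∂x'^i)(∂x^k/∂x'^j).
Jacobian: ∂x/∂u = cos(α), ∂x/∂v = -sin(α), ∂y/∂u = sin(α), ∂y/∂v = cos(α)
g'_{uu} = (cos(α))(cos(α)) + (sin(α))(sin(α)) = 1
g'_{uv} = (cos(α))(-sin(α)) + (sin(α))(cos(α)) = 0
g'_{vv} = (-sin(α))(-sin(α)) + (cos(α))(cos(α)) = 1
g'_{ij} = diag(1, 1)
The Euclidean metric is invariant under rotations.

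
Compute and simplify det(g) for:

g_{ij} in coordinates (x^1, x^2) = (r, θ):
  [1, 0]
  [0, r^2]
For a 2×2 metric: det(g) = g_{11}·g_{22} - g_{12}·g_{21}
= (1)·(r^2) - (0)·(0)
= r^2 - 0
det(g) = r^2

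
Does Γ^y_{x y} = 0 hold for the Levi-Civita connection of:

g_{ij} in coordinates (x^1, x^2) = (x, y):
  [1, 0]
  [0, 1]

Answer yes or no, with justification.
Γ^y_{x y} = (1/2) g^{yy} (∂_x g_{yy} + ∂_y g_{yx} - ∂_y g_{xy}) = (1/2)(1)((0) + (0) - (0)) = 0
This equals the proposed value 0.
Yes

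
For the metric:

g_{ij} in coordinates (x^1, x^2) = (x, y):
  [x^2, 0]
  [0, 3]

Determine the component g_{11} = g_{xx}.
With x^1 = x, x^2 = y, g_{11} = g_{xx} is the row-1, column-1 entry of the matrix.
g_{11} = x^2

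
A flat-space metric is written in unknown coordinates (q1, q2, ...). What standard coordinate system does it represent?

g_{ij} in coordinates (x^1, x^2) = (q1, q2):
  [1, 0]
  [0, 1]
All components are constant and the metric is the identity, i.e. orthonormal rectilinear coordinates.
Cartesian (2D) coordinates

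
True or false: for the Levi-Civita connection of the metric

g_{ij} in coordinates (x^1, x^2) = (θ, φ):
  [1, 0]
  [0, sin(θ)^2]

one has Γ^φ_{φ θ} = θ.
Γ^φ_{φ θ} = (1/2) g^{φφ} (∂_φ g_{φθ} + ∂_θ g_{φφ} - ∂_φ g_{φθ}) = (1/2)(1/sin(θ)^2)((0) + (sin(2*θ)) - (0)) = 1/tan(θ)
This differs from the proposed value θ.
False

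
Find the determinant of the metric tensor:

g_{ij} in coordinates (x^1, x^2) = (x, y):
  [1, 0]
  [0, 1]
For a 2×2 metric: det(g) = g_{11}·g_{22} - g_{12}·g_{21}
= (1)·(1) - (0)·(0)
= 1 - 0
det(g) = 1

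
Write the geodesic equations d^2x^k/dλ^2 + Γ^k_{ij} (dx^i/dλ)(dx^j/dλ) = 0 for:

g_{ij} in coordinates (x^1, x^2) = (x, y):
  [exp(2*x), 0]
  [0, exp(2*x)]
Geodesic equation: d^2x^k/dλ^2 + Γ^k_{ij} (dx^i/dλ)(dx^j/dλ) = 0.
Non-zero Christoffel symbols:
Γ^x_{x x} = 1
Γ^x_{y y} = -1
Γ^y_{x y} = 1
Substituting (the symmetric pair Γ^k_{ij}, Γ^k_{ji} combines into a factor 2):
d^2x/dλ^2 + (dx/dλ)^2 - (dy/dλ)^2 = 0
d^2y/dλ^2 + 2 (dx/dλ)(dy/dλ) = 0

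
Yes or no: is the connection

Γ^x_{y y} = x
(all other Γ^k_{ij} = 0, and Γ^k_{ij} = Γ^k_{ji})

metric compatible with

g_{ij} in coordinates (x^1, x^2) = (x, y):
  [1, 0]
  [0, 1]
Using ∇_k g_{ij} = ∂_k g_{ij} - Γ^m_{ki} g_{mj} - Γ^m_{kj} g_{im}:
∇_y g_{xy} = (0) - (0) - (x) = -x ≠ 0
So the connection is not metric compatible (it is not the Levi-Civita connection).
No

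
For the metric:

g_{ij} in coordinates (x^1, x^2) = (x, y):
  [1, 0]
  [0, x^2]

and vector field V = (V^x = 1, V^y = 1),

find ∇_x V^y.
Non-zero Christoffel symbols:
Γ^x_{y y} = -x
Γ^y_{x y} = 1/x
∇_x V^y = ∂_x V^y + Γ^y_{x j} V^j
  = (0) + (0)(1) + (1/x)(1)
  = 1/x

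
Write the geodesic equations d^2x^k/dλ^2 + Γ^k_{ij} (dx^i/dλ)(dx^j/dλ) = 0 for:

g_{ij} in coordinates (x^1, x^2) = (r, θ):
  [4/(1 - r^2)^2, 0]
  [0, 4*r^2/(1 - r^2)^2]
Geodesic equation: d^2x^k/dλ^2 + Γ^k_{ij} (dx^i/dλ)(dx^j/dλ) = 0.
Non-zero Christoffel symbols:
Γ^r_{r r} = 2*r/(1 - r^2)
Γ^r_{θ θ} = (r^3 + r)/(r^2 - 1)
Γ^θ_{r θ} = (-r^2 - 1)/(r^3 - r)
Substituting (the symmetric pair Γ^k_{ij}, Γ^k_{ji} combines into a factor 2):
d^2r/dλ^2 + (2*r/(1 - r^2)) (dr/dλ)^2 + ((r^3 + r)/(r^2 - 1)) (dθ/dλ)^2 = 0
d^2θ/dλ^2 + ((-2*r^2 - 2)/(r^3 - r)) (dr/dλ)(dθ/dλ) = 0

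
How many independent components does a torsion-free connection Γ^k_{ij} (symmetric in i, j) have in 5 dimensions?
Γ^k_{ij} has n choices for the upper index and n(n+1)/2 independent symmetric lower index pairs.
Total = 5 × 5×6/2 = 5 × 15 = 75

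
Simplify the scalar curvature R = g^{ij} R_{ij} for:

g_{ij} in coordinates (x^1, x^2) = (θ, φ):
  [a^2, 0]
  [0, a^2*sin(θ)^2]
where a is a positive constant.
Non-zero Christoffel symbols (Γ^k_{ij} = Γ^k_{ji}):
Γ^θ_{φ φ} = -sin(2*θ)/2
Γ^φ_{θ φ} = 1/tan(θ)
Ricci tensor (R_{ij} = R^k_{ikj}): R_{θθ} = 1, R_{θφ} = 0, R_{φφ} = sin(θ)^2
Inverse metric: g^{θθ} = 1/a^2, g^{φφ} = 1/(a^2*sin(θ)^2)
R = g^{ij} R_{ij} = (1/a^2)(1) + (1/(a^2*sin(θ)^2))(sin(θ)^2) = 2/a^2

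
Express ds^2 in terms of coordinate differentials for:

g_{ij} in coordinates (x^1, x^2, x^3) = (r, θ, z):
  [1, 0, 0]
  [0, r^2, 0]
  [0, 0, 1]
ds^2 = g_{ij} dx^i dx^j; only the non-zero components contribute.
ds^2 = dr^2 + r^2 dθ^2 + dz^2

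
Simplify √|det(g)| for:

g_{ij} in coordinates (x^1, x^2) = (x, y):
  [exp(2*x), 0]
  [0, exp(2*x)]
det(g) = exp(4*x)
√|det(g)| = exp(2*x)
Volume element: dV = exp(2*x) dx dy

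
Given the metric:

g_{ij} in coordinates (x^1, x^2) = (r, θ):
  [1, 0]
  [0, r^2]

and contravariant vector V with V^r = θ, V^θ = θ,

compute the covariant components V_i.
V_i = g_{ij} V^j:
V_r = (1)(θ) + (0)(θ) = θ
V_θ = (0)(θ) + (r^2)(θ) = r^2*θ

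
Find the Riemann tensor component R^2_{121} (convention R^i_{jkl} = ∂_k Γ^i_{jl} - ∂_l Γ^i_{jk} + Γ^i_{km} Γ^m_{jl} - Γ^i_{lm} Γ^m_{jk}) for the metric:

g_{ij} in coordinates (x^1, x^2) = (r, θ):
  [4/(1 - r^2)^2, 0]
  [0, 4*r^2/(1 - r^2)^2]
Non-zero Christoffel symbols (Γ^k_{ij} = Γ^k_{ji}):
Γ^r_{r r} = 2*r/(1 - r^2)
Γ^r_{θ θ} = (r^3 + r)/(r^2 - 1)
Γ^θ_{r θ} = (-r^2 - 1)/(r^3 - r)
R^θ_{r θ r} = ∂_θ Γ^θ_{r r} - ∂_r Γ^θ_{r θ} + Γ^θ_{θ m} Γ^m_{r r} - Γ^θ_{r m} Γ^m_{r θ}
  = (0) - ((r^4 + 4*r^2 - 1)/(r^3 - r)^2) + (2*(r^2 + 1)/(r^2 - 1)^2) - ((r^2 + 1)^2/(r^3 - r)^2) = -4/(r^2 - 1)^2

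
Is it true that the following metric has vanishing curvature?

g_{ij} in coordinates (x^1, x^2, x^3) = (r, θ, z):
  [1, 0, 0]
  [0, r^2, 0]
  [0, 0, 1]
Non-zero Christoffel symbols:
Γ^r_{θ θ} = -r
Γ^θ_{r θ} = 1/r
Ricci tensor: R_{rr} = 0, R_{rθ} = 0, R_{rz} = 0, R_{θθ} = 0, R_{θz} = 0, R_{zz} = 0
All R_{ij} vanish; in 3 dimensions the Riemann tensor is fully determined by the Ricci tensor, so R^i_{jkl} = 0: the metric is flat (curvilinear coordinates on flat space).
Yes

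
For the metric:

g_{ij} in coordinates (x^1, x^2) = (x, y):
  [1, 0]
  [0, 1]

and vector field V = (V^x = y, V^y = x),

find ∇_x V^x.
All Christoffel symbols are zero.
∇_x V^x = ∂_x V^x + Γ^x_{x j} V^j
  = (0) + (0)(y) + (0)(x)
  = 0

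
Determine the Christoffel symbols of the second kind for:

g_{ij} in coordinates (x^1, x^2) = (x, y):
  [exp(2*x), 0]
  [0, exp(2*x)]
Using Γ^k_{ij} = (1/2) g^{km} (∂_i g_{mj} + ∂_j g_{mi} - ∂_m g_{ij}); the metric is diagonal, so only the m = k term contributes.
Non-zero symbols (using the symmetry Γ^k_{ij} = Γ^k_{ji}):
Γ^x_{x x} = (1/2) g^{xx} (∂_x g_{xx} + ∂_x g_{xx} - ∂_x g_{xx}) = (1/2)(exp(-2*x))((2*exp(2*x)) + (2*exp(2*x)) - (2*exp(2*x))) = 1
Γ^x_{y y} = (1/2) g^{xx} (∂_y g_{xy} + ∂_y g_{xy} - ∂_x g_{yy}) = (1/2)(exp(-2*x))((0) + (0) - (2*exp(2*x))) = -1
Γ^y_{x y} = (1/2) g^{yy} (∂_x g_{yy} + ∂_y g_{yx} - ∂_y g_{xy}) = (1/2)(exp(-2*x))((2*exp(2*x)) + (0) - (0)) = 1
All other Christoffel symbols are zero.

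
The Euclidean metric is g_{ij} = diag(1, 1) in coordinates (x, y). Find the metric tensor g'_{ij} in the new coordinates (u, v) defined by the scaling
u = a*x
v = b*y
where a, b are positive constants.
Invert the transformation: x = u/a, y = v/b
g'_{ij} = (∂x^k/∂x'^i)(∂x^l/∂x'^j) g_{kl}; with g_{kl} = δ_{kl} this is Σ_k (∂x^k/∂x'^i)(∂x^k/∂x'^j).
Jacobian: ∂x/∂u = 1/a, ∂x/∂v = 0, ∂y/∂u = 0, ∂y/∂v = 1/b
g'_{uu} = (1/a)(1/a) + (0)(0) = 1/a^2
g'_{uv} = (1/a)(0) + (0)(1/b) = 0
g'_{vv} = (0)(0) + (1/b)(1/b) = 1/b^2
g'_{ij} = diag(1/a^2, 1/b^2)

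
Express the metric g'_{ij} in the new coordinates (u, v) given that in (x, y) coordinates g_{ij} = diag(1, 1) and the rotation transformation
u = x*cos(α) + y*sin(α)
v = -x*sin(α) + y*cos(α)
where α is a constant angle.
Invert the transformation: x = u*cos(α) - v*sin(α), y = u*sin(α) + v*cos(α)
g'_{ij} = (∂x^k/∂x'^i)(∂x^l/∂x'^j) g_{kl}; with g_{kl} = δ_{kl} this is Σ_k (∂x^k/∂x'^i)(∂x^k/∂x'^j).
Jacobian: ∂x/∂u = cos(α), ∂x/∂v = -sin(α), ∂y/∂u = sin(α), ∂y/∂v = cos(α)
g'_{uu} = (cos(α))(cos(α)) + (sin(α))(sin(α)) = 1
g'_{uv} = (cos(α))(-sin(α)) + (sin(α))(cos(α)) = 0
g'_{vv} = (-sin(α))(-sin(α)) + (cos(α))(cos(α)) = 1
g'_{ij} = diag(1, 1)
The Euclidean metric is invariant under rotations.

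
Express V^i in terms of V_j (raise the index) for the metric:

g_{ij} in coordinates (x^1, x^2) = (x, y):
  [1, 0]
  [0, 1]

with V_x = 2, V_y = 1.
Inverse metric (diagonal): g^{xx} = 1, g^{yy} = 1
V^i = g^{ij} V_j:
V^x = (1)(2) + (0)(1) = 2
V^y = (0)(2) + (1)(1) = 1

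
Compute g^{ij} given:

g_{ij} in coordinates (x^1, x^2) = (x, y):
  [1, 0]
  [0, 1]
The metric is diagonal, so g^{ij} is diagonal with entries 1/g_{ii}: diag(1, 1).
g^{ij}:
  [1, 0]
  [0, 1]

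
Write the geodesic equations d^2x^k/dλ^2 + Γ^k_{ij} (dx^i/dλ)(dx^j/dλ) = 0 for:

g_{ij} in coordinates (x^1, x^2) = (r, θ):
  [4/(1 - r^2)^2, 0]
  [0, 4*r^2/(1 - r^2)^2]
Geodesic equation: d^2x^k/dλ^2 + Γ^k_{ij} (dx^i/dλ)(dx^j/dλ) = 0.
Non-zero Christoffel symbols:
Γ^r_{r r} = 2*r/(1 - r^2)
Γ^r_{θ θ} = (r^3 + r)/(r^2 - 1)
Γ^θ_{r θ} = (-r^2 - 1)/(r^3 - r)
Substituting (the symmetric pair Γ^k_{ij}, Γ^k_{ji} combines into a factor 2):
d^2r/dλ^2 + (2*r/(1 - r^2)) (dr/dλ)^2 + ((r^3 + r)/(r^2 - 1)) (dθ/dλ)^2 = 0
d^2θ/dλ^2 + ((-2*r^2 - 2)/(r^3 - r)) (dr/dλ)(dθ/dλ) = 0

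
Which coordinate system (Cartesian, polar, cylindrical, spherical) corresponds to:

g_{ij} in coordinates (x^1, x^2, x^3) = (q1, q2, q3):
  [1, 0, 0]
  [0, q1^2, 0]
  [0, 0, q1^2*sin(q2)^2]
The line element ds^2 = dq1^2 + q1^2 dq2^2 + q1^2 sin(q2)^2 dq3^2 is dr^2 + r^2 dθ^2 + r^2 sin(θ)^2 dφ^2 with q1 = r, q2 = θ, q3 = φ.
spherical coordinates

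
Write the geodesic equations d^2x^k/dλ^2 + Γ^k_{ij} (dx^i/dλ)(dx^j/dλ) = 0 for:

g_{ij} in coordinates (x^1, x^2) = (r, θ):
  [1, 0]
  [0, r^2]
Geodesic equation: d^2x^k/dλ^2 + Γ^k_{ij} (dx^i/dλ)(dx^j/dλ) = 0.
Non-zero Christoffel symbols:
Γ^r_{θ θ} = -r
Γ^θ_{r θ} = 1/r
Substituting (the symmetric pair Γ^k_{ij}, Γ^k_{ji} combines into a factor 2):
d^2r/dλ^2 - r (dθ/dλ)^2 = 0
d^2θ/dλ^2 + (2/r) (dr/dλ)(dθ/dλ) = 0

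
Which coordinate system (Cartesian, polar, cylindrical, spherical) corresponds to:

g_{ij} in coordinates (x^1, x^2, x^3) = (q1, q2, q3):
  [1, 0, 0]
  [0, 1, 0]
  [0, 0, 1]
All components are constant and the metric is the identity, i.e. orthonormal rectilinear coordinates.
Cartesian (3D) coordinates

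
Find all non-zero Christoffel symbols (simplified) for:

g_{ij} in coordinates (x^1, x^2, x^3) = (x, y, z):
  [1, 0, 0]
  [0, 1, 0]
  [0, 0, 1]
Using Γ^k_{ij} = (1/2) g^{km} (∂_i g_{mj} + ∂_j g_{mi} - ∂_m g_{ij}); the metric is diagonal, so only the m = k term contributes.
Every metric component is constant, so all ∂_m g_{ij} = 0 and every Christoffel symbol vanishes.
All Christoffel symbols are zero.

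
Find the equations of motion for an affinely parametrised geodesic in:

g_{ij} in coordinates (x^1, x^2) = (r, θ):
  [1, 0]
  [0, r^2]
Geodesic equation: d^2x^k/dλ^2 + Γ^k_{ij} (dx^i/dλ)(dx^j/dλ) = 0.
Non-zero Christoffel symbols:
Γ^r_{θ θ} = -r
Γ^θ_{r θ} = 1/r
Substituting (the symmetric pair Γ^k_{ij}, Γ^k_{ji} combines into a factor 2):
d^2r/dλ^2 - r (dθ/dλ)^2 = 0
d^2θ/dλ^2 + (2/r) (dr/dλ)(dθ/dλ) = 0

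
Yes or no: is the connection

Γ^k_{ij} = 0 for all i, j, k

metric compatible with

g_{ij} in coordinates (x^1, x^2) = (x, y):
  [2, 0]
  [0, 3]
Using ∇_k g_{ij} = ∂_k g_{ij} - Γ^m_{ki} g_{mj} - Γ^m_{kj} g_{im}:
e.g. ∇_y g_{xx} = (0) - (0) - (0) = 0
Every component ∇_k g_{ij} vanishes: the connection is metric compatible.
Yes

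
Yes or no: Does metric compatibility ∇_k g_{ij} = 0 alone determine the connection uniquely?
One also needs vanishing torsion; metric compatibility plus torsion-freeness singles out the Levi-Civita connection.
No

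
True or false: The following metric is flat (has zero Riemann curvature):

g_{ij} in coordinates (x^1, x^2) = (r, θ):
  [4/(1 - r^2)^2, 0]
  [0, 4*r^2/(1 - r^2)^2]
Non-zero Christoffel symbols:
Γ^r_{r r} = 2*r/(1 - r^2)
Γ^r_{θ θ} = (r^3 + r)/(r^2 - 1)
Γ^θ_{r θ} = (-r^2 - 1)/(r^3 - r)
Ricci tensor: R_{rr} = -4/(r^2 - 1)^2, R_{rθ} = 0, R_{θθ} = -4*r^2/(r^2 - 1)^2
The Ricci tensor is non-zero, so the Riemann tensor is non-zero: not flat.
False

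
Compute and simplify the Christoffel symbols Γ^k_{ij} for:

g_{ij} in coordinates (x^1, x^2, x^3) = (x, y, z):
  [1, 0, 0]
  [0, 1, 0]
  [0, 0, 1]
Using Γ^k_{ij} = (1/2) g^{km} (∂_i g_{mj} + ∂_j g_{mi} - ∂_m g_{ij}); the metric is diagonal, so only the m = k term contributes.
Every metric component is constant, so all ∂_m g_{ij} = 0 and every Christoffel symbol vanishes.
All Christoffel symbols are zero.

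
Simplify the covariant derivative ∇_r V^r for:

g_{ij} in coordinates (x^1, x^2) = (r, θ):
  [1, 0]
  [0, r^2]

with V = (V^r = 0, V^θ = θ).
Non-zero Christoffel symbols:
Γ^r_{θ θ} = -r
Γ^θ_{r θ} = 1/r
∇_r V^r = ∂_r V^r + Γ^r_{r j} V^j
  = (0) + (0)(0) + (0)(θ)
  = 0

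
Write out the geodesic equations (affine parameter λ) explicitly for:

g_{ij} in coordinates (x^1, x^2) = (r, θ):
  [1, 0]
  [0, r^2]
Geodesic equation: d^2x^k/dλ^2 + Γ^k_{ij} (dx^i/dλ)(dx^j/dλ) = 0.
Non-zero Christoffel symbols:
Γ^r_{θ θ} = -r
Γ^θ_{r θ} = 1/r
Substituting (the symmetric pair Γ^k_{ij}, Γ^k_{ji} combines into a factor 2):
d^2r/dλ^2 - r (dθ/dλ)^2 = 0
d^2θ/dλ^2 + (2/r) (dr/dλ)(dθ/dλ) = 0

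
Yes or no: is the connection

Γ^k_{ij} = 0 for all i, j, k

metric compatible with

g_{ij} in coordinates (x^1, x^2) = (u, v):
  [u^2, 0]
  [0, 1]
Using ∇_k g_{ij} = ∂_k g_{ij} - Γ^m_{ki} g_{mj} - Γ^m_{kj} g_{im}:
∇_u g_{uu} = (2*u) - (0) - (0) = 2*u ≠ 0
So the connection is not metric compatible (it is not the Levi-Civita connection).
No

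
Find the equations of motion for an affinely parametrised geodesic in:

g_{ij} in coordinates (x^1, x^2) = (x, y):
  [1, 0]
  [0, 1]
Geodesic equation: d^2x^k/dλ^2 + Γ^k_{ij} (dx^i/dλ)(dx^j/dλ) = 0.
All Christoffel symbols vanish, so the geodesics are straight lines:
d^2x/dλ^2 = 0
d^2y/dλ^2 = 0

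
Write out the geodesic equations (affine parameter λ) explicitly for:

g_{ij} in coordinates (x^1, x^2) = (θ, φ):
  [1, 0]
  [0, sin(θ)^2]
Geodesic equation: d^2x^k/dλ^2 + Γ^k_{ij} (dx^i/dλ)(dx^j/dλ) = 0.
Non-zero Christoffel symbols:
Γ^θ_{φ φ} = -sin(2*θ)/2
Γ^φ_{θ φ} = 1/tan(θ)
Substituting (the symmetric pair Γ^k_{ij}, Γ^k_{ji} combines into a factor 2):
d^2θ/dλ^2 - (sin(2*θ)/2) (dφ/dλ)^2 = 0
d^2φ/dλ^2 + (2/tan(θ)) (dθ/dλ)(dφ/dλ) = 0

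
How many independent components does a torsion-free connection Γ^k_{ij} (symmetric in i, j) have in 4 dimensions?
Γ^k_{ij} has n choices for the upper index and n(n+1)/2 independent symmetric lower index pairs.
Total = 4 × 4×5/2 = 4 × 10 = 40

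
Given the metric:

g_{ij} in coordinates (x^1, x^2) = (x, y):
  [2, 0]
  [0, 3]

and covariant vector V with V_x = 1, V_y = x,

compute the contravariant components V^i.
Inverse metric (diagonal): g^{xx} = 1/2, g^{yy} = 1/3
V^i = g^{ij} V_j:
V^x = (1/2)(1) + (0)(x) = 1/2
V^y = (0)(1) + (1/3)(x) = x/3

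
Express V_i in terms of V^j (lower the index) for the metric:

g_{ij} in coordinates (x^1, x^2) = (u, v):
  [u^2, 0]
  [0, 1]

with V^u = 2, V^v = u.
V_i = g_{ij} V^j:
V_u = (u^2)(2) + (0)(u) = 2*u^2
V_v = (0)(2) + (1)(u) = u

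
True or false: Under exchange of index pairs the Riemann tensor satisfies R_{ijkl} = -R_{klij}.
The pair-exchange symmetry has a plus sign: R_{ijkl} = +R_{klij}.
False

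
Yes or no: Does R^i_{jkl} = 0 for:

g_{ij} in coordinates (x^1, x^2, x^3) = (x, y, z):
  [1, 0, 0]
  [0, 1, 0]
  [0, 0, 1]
All metric components are constant, so every Christoffel symbol vanishes and R^i_{jkl} = 0.
Yes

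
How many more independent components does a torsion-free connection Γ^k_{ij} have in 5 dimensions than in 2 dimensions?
Independent components in n dimensions: n × n(n+1)/2 = n^2(n+1)/2.
5D: 5 × 15 = 75
2D: 2 × 3 = 6
Difference = 75 - 6 = 69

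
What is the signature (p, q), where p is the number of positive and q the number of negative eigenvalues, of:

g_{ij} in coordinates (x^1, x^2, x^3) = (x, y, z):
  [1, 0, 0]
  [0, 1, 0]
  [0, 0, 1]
The metric is diagonal, so its eigenvalues are the diagonal entries: 1, 1, 1 (at a generic point, where coordinate-dependent entries are positive).
3 positive, 0 negative.
(3, 0) - Riemannian (positive definite)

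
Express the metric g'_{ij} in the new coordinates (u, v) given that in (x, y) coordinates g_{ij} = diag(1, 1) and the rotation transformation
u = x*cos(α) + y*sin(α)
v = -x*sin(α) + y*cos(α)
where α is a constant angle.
Invert the transformation: x = u*cos(α) - v*sin(α), y = u*sin(α) + v*cos(α)
g'_{ij} = (∂x^k/∂x'^i)(∂x^l/∂x'^j) g_{kl}; with g_{kl} = δ_{kl} this is Σ_k (∂x^k/∂x'^i)(∂x^k/∂x'^j).
Jacobian: ∂x/∂u = cos(α), ∂x/∂v = -sin(α), ∂y/∂u = sin(α), ∂y/∂v = cos(α)
g'_{uu} = (cos(α))(cos(α)) + (sin(α))(sin(α)) = 1
g'_{uv} = (cos(α))(-sin(α)) + (sin(α))(cos(α)) = 0
g'_{vv} = (-sin(α))(-sin(α)) + (cos(α))(cos(α)) = 1
g'_{ij} = diag(1, 1)
The Euclidean metric is invariant under rotations.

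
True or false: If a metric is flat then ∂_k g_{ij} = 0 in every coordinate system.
Flatness means R^i_{jkl} = 0; the components can still vary, e.g. the flat plane in polar coordinates has g_{θθ} = r^2.
False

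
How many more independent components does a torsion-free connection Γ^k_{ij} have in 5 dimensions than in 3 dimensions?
Independent components in n dimensions: n × n(n+1)/2 = n^2(n+1)/2.
5D: 5 × 15 = 75
3D: 3 × 6 = 18
Difference = 75 - 18 = 57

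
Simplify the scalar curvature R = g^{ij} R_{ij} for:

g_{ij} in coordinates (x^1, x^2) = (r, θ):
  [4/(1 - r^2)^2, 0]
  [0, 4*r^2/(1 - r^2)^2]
Non-zero Christoffel symbols (Γ^k_{ij} = Γ^k_{ji}):
Γ^r_{r r} = 2*r/(1 - r^2)
Γ^r_{θ θ} = (r^3 + r)/(r^2 - 1)
Γ^θ_{r θ} = (-r^2 - 1)/(r^3 - r)
Ricci tensor (R_{ij} = R^k_{ikj}): R_{rr} = -4/(r^2 - 1)^2, R_{rθ} = 0, R_{θθ} = -4*r^2/(r^2 - 1)^2
Inverse metric: g^{rr} = (1 - r^2)^2/4, g^{θθ} = (1 - r^2)^2/(4*r^2)
R = g^{ij} R_{ij} = ((1 - r^2)^2/4)(-4/(r^2 - 1)^2) + ((1 - r^2)^2/(4*r^2))(-4*r^2/(r^2 - 1)^2) = -2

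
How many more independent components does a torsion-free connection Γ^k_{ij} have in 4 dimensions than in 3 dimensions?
Independent components in n dimensions: n × n(n+1)/2 = n^2(n+1)/2.
4D: 4 × 10 = 40
3D: 3 × 6 = 18
Difference = 40 - 18 = 22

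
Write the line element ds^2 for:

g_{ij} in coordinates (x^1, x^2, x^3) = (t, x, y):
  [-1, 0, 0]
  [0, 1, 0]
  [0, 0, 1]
ds^2 = g_{ij} dx^i dx^j; only the non-zero components contribute.
ds^2 = -dt^2 + dx^2 + dy^2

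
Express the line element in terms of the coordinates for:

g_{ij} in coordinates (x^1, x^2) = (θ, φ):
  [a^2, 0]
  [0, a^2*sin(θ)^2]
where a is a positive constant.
ds^2 = g_{ij} dx^i dx^j; only the non-zero components contribute.
ds^2 = a^2 dθ^2 + a^2*sin(θ)^2 dφ^2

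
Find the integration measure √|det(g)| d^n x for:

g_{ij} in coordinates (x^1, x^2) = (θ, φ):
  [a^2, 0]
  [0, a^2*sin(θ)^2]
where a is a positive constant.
det(g) = a^4*sin(θ)^2
√|det(g)| = a^2*sin(θ) (taking 0 < θ < π so that |sin(θ)| = sin(θ))
Volume element: dV = a^2*sin(θ) dθ dφ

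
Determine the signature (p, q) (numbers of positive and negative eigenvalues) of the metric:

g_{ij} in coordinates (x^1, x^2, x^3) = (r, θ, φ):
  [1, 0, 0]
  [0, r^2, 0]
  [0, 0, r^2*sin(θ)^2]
The metric is diagonal, so its eigenvalues are the diagonal entries: 1, r^2, r^2*sin(θ)^2 (at a generic point, where coordinate-dependent entries are positive).
3 positive, 0 negative.
(3, 0) - Riemannian (positive definite)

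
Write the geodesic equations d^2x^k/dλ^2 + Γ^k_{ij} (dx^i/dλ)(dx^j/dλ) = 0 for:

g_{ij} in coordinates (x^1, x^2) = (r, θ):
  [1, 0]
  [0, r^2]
Geodesic equation: d^2x^k/dλ^2 + Γ^k_{ij} (dx^i/dλ)(dx^j/dλ) = 0.
Non-zero Christoffel symbols:
Γ^r_{θ θ} = -r
Γ^θ_{r θ} = 1/r
Substituting (the symmetric pair Γ^k_{ij}, Γ^k_{ji} combines into a factor 2):
d^2r/dλ^2 - r (dθ/dλ)^2 = 0
d^2θ/dλ^2 + (2/r) (dr/dλ)(dθ/dλ) = 0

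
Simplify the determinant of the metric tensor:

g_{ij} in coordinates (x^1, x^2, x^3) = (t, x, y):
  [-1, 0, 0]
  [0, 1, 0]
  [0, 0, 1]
Diagonal metric: det(g) = g_{11}·g_{22}·g_{33}
= (-1)·(1)·(1)
det(g) = -1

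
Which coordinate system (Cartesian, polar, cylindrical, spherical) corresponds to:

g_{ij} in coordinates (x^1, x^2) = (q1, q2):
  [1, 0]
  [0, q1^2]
The line element ds^2 = dq1^2 + q1^2 dq2^2 is dr^2 + r^2 dθ^2 with q1 = r, q2 = θ.
polar coordinates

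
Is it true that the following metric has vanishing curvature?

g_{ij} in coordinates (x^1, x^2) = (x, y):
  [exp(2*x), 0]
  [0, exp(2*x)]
Non-zero Christoffel symbols:
Γ^x_{x x} = 1
Γ^x_{y y} = -1
Γ^y_{x y} = 1
Ricci tensor: R_{xx} = 0, R_{xy} = 0, R_{yy} = 0
All R_{ij} vanish; in 2 dimensions the Riemann tensor is fully determined by the Ricci tensor, so R^i_{jkl} = 0: the metric is flat (curvilinear coordinates on flat space).
Yes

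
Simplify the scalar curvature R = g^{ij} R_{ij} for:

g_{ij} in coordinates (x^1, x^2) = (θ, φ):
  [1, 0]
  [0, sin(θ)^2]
Non-zero Christoffel symbols (Γ^k_{ij} = Γ^k_{ji}):
Γ^θ_{φ φ} = -sin(2*θ)/2
Γ^φ_{θ φ} = 1/tan(θ)
Ricci tensor (R_{ij} = R^k_{ikj}): R_{θθ} = 1, R_{θφ} = 0, R_{φφ} = sin(θ)^2
Inverse metric: g^{θθ} = 1, g^{φφ} = 1/sin(θ)^2
R = g^{ij} R_{ij} = (1)(1) + (1/sin(θ)^2)(sin(θ)^2) = 2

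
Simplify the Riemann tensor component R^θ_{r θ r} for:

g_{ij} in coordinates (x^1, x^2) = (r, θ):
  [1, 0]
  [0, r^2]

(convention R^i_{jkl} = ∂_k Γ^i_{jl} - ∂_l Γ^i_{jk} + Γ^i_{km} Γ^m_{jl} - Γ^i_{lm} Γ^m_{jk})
Non-zero Christoffel symbols (Γ^k_{ij} = Γ^k_{ji}):
Γ^r_{θ θ} = -r
Γ^θ_{r θ} = 1/r
R^θ_{r θ r} = ∂_θ Γ^θ_{r r} - ∂_r Γ^θ_{r θ} + Γ^θ_{θ m} Γ^m_{r r} - Γ^θ_{r m} Γ^m_{r θ}
  = (0) - (-1/r^2) + (0) - (1/r^2) = 0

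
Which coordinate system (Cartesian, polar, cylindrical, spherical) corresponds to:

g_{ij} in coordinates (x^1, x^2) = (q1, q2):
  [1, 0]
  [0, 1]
All components are constant and the metric is the identity, i.e. orthonormal rectilinear coordinates.
Cartesian (2D) coordinates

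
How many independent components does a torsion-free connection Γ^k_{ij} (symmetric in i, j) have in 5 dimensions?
Γ^k_{ij} has n choices for the upper index and n(n+1)/2 independent symmetric lower index pairs.
Total = 5 × 5×6/2 = 5 × 15 = 75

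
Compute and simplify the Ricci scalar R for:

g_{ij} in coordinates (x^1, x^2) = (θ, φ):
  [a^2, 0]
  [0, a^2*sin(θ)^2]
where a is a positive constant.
Non-zero Christoffel symbols (Γ^k_{ij} = Γ^k_{ji}):
Γ^θ_{φ φ} = -sin(2*θ)/2
Γ^φ_{θ φ} = 1/tan(θ)
Ricci tensor (R_{ij} = R^k_{ikj}): R_{θθ} = 1, R_{θφ} = 0, R_{φφ} = sin(θ)^2
Inverse metric: g^{θθ} = 1/a^2, g^{φφ} = 1/(a^2*sin(θ)^2)
R = g^{ij} R_{ij} = (1/a^2)(1) + (1/(a^2*sin(θ)^2))(sin(θ)^2) = 2/a^2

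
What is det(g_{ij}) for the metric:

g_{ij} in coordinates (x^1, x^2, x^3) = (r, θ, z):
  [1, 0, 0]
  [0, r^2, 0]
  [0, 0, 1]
Diagonal metric: det(g) = g_{11}·g_{22}·g_{33}
= (1)·(r^2)·(1)
det(g) = r^2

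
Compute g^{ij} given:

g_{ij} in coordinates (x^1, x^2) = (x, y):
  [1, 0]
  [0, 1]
The metric is diagonal, so g^{ij} is diagonal with entries 1/g_{ii}: diag(1, 1).
g^{ij}:
  [1, 0]
  [0, 1]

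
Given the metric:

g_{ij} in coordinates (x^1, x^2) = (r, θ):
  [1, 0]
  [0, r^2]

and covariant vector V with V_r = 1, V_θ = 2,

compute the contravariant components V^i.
Inverse metric (diagonal): g^{rr} = 1, g^{θθ} = 1/r^2
V^i = g^{ij} V_j:
V^r = (1)(1) + (0)(2) = 1
V^θ = (0)(1) + (1/r^2)(2) = 2/r^2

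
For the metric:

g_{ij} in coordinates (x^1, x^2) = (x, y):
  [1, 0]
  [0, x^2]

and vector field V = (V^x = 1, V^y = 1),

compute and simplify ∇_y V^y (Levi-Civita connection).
Non-zero Christoffel symbols:
Γ^x_{y y} = -x
Γ^y_{x y} = 1/x
∇_y V^y = ∂_y V^y + Γ^y_{y j} V^j
  = (0) + (1/x)(1) + (0)(1)
  = 1/x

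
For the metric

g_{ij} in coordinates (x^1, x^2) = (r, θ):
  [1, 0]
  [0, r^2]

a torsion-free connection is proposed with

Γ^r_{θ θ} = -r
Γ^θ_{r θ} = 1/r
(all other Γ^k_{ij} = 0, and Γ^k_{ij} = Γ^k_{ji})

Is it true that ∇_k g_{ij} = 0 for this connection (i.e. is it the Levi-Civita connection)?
Using ∇_k g_{ij} = ∂_k g_{ij} - Γ^m_{ki} g_{mj} - Γ^m_{kj} g_{im}:
e.g. ∇_r g_{θθ} = (2*r) - (r) - (r) = 0
Every component ∇_k g_{ij} vanishes: the connection is metric compatible.
Yes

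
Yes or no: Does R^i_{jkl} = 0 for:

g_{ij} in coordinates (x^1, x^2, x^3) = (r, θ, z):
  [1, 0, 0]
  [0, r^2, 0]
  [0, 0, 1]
Non-zero Christoffel symbols:
Γ^r_{θ θ} = -r
Γ^θ_{r θ} = 1/r
Ricci tensor: R_{rr} = 0, R_{rθ} = 0, R_{rz} = 0, R_{θθ} = 0, R_{θz} = 0, R_{zz} = 0
All R_{ij} vanish; in 3 dimensions the Riemann tensor is fully determined by the Ricci tensor, so R^i_{jkl} = 0: the metric is flat (curvilinear coordinates on flat space).
Yes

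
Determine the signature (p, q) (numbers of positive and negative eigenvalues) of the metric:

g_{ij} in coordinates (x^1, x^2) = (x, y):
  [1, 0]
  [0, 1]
The metric is diagonal, so its eigenvalues are the diagonal entries: 1, 1 (at a generic point, where coordinate-dependent entries are positive).
2 positive, 0 negative.
(2, 0) - Riemannian (positive definite)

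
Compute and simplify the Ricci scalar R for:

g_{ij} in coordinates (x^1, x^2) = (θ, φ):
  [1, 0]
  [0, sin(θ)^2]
Non-zero Christoffel symbols (Γ^k_{ij} = Γ^k_{ji}):
Γ^θ_{φ φ} = -sin(2*θ)/2
Γ^φ_{θ φ} = 1/tan(θ)
Ricci tensor (R_{ij} = R^k_{ikj}): R_{θθ} = 1, R_{θφ} = 0, R_{φφ} = sin(θ)^2
Inverse metric: g^{θθ} = 1, g^{φφ} = 1/sin(θ)^2
R = g^{ij} R_{ij} = (1)(1) + (1/sin(θ)^2)(sin(θ)^2) = 2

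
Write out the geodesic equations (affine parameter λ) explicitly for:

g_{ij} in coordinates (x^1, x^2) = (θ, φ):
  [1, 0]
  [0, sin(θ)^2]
Geodesic equation: d^2x^k/dλ^2 + Γ^k_{ij} (dx^i/dλ)(dx^j/dλ) = 0.
Non-zero Christoffel symbols:
Γ^θ_{φ φ} = -sin(2*θ)/2
Γ^φ_{θ φ} = 1/tan(θ)
Substituting (the symmetric pair Γ^k_{ij}, Γ^k_{ji} combines into a factor 2):
d^2θ/dλ^2 - (sin(2*θ)/2) (dφ/dλ)^2 = 0
d^2φ/dλ^2 + (2/tan(θ)) (dθ/dλ)(dφ/dλ) = 0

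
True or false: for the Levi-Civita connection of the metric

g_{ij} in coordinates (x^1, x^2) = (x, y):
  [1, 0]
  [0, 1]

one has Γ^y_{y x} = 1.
Γ^y_{y x} = (1/2) g^{yy} (∂_y g_{yx} + ∂_x g_{yy} - ∂_y g_{yx}) = (1/2)(1)((0) + (0) - (0)) = 0
This differs from the proposed value 1.
False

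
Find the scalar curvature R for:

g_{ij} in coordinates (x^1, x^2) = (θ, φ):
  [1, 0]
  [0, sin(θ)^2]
Non-zero Christoffel symbols (Γ^k_{ij} = Γ^k_{ji}):
Γ^θ_{φ φ} = -sin(2*θ)/2
Γ^φ_{θ φ} = 1/tan(θ)
Ricci tensor (R_{ij} = R^k_{ikj}): R_{θθ} = 1, R_{θφ} = 0, R_{φφ} = sin(θ)^2
Inverse metric: g^{θθ} = 1, g^{φφ} = 1/sin(θ)^2
R = g^{ij} R_{ij} = (1)(1) + (1/sin(θ)^2)(sin(θ)^2) = 2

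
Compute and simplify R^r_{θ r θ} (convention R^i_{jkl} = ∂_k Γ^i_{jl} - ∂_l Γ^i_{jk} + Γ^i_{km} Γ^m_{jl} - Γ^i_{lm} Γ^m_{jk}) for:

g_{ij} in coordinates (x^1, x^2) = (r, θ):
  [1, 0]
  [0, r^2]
Non-zero Christoffel symbols (Γ^k_{ij} = Γ^k_{ji}):
Γ^r_{θ θ} = -r
Γ^θ_{r θ} = 1/r
R^r_{θ r θ} = ∂_r Γ^r_{θ θ} - ∂_θ Γ^r_{θ r} + Γ^r_{r m} Γ^m_{θ θ} - Γ^r_{θ m} Γ^m_{θ r}
  = (-1) - (0) + (0) - (-1) = 0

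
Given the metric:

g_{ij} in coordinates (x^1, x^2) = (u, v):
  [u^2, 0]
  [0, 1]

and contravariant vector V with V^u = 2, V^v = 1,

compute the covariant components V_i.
V_i = g_{ij} V^j:
V_u = (u^2)(2) + (0)(1) = 2*u^2
V_v = (0)(2) + (1)(1) = 1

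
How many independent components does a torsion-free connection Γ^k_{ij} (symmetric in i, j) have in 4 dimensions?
Γ^k_{ij} has n choices for the upper index and n(n+1)/2 independent symmetric lower index pairs.
Total = 4 × 4×5/2 = 4 × 10 = 40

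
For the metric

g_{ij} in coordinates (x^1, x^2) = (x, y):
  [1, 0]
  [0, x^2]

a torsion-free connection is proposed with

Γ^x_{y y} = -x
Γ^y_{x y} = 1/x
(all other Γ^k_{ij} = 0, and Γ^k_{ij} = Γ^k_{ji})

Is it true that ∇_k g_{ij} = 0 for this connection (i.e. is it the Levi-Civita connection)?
Using ∇_k g_{ij} = ∂_k g_{ij} - Γ^m_{ki} g_{mj} - Γ^m_{kj} g_{im}:
e.g. ∇_x g_{yy} = (2*x) - (x) - (x) = 0
Every component ∇_k g_{ij} vanishes: the connection is metric compatible.
Yes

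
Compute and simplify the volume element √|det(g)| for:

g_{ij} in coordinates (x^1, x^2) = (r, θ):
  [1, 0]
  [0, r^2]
det(g) = r^2
√|det(g)| = r
Volume element: dV = r dr dθ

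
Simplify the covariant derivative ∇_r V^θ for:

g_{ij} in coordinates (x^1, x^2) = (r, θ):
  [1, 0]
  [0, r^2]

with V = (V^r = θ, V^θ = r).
Non-zero Christoffel symbols:
Γ^r_{θ θ} = -r
Γ^θ_{r θ} = 1/r
∇_r V^θ = ∂_r V^θ + Γ^θ_{r j} V^j
  = (1) + (0)(θ) + (1/r)(r)
  = 2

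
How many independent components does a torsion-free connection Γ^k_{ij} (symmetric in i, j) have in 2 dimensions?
Γ^k_{ij} has n choices for the upper index and n(n+1)/2 independent symmetric lower index pairs.
Total = 2 × 2×3/2 = 2 × 3 = 6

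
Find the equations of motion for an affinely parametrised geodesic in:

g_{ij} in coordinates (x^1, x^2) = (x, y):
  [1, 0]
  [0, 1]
Geodesic equation: d^2x^k/dλ^2 + Γ^k_{ij} (dx^i/dλ)(dx^j/dλ) = 0.
All Christoffel symbols vanish, so the geodesics are straight lines:
d^2x/dλ^2 = 0
d^2y/dλ^2 = 0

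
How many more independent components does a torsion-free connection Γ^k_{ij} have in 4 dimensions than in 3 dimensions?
Independent components in n dimensions: n × n(n+1)/2 = n^2(n+1)/2.
4D: 4 × 10 = 40
3D: 3 × 6 = 18
Difference = 40 - 18 = 22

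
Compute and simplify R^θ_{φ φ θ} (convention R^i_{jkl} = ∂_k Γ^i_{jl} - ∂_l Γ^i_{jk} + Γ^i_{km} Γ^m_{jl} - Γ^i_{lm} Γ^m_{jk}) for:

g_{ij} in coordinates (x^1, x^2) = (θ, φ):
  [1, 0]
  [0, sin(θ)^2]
Non-zero Christoffel symbols (Γ^k_{ij} = Γ^k_{ji}):
Γ^θ_{φ φ} = -sin(2*θ)/2
Γ^φ_{θ φ} = 1/tan(θ)
R^θ_{φ φ θ} = ∂_φ Γ^θ_{φ θ} - ∂_θ Γ^θ_{φ φ} + Γ^θ_{φ m} Γ^m_{φ θ} - Γ^θ_{θ m} Γ^m_{φ φ}
  = (0) - (-cos(2*θ)) + (-cos(θ)^2) - (0) = -sin(θ)^2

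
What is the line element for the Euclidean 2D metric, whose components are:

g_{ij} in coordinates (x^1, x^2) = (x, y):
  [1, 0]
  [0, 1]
ds^2 = g_{ij} dx^i dx^j; only the non-zero components contribute.
ds^2 = dx^2 + dy^2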